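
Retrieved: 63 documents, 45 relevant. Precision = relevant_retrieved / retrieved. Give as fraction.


Precision = relevant_retrieved / total_retrieved
= 45 / 63
= 45 / (45 + 18)
= 5/7

5/7


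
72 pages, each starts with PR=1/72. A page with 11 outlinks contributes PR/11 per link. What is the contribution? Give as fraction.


Initial PR = 1/72 = 1/72
Outlinks = 11
Contribution per link = PR / outlinks
= 1/72 / 11
= 1/792

1/792


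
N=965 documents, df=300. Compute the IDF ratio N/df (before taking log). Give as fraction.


IDF ratio = N / df
= 965 / 300
= 193/60

193/60


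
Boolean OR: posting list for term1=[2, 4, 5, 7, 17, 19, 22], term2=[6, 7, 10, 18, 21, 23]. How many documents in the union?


Boolean OR: find union of posting lists
term1 docs: [2, 4, 5, 7, 17, 19, 22]
term2 docs: [6, 7, 10, 18, 21, 23]
Union: [2, 4, 5, 6, 7, 10, 17, 18, 19, 21, 22, 23]
|union| = 12

12


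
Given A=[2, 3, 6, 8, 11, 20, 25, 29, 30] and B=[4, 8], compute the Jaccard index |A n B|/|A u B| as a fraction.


A intersect B = [8]
|A intersect B| = 1
A union B = [2, 3, 4, 6, 8, 11, 20, 25, 29, 30]
|A union B| = 10
Jaccard = 1/10 = 1/10

1/10


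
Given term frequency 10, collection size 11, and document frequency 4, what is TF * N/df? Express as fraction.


TF * (N/df)
= 10 * (11/4)
= 10 * 11/4
= 55/2

55/2


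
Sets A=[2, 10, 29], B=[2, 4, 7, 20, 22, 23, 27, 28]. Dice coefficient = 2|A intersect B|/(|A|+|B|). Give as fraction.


A intersect B = [2]
|A intersect B| = 1
|A| = 3, |B| = 8
Dice = 2*1 / (3+8)
= 2 / 11 = 2/11

2/11


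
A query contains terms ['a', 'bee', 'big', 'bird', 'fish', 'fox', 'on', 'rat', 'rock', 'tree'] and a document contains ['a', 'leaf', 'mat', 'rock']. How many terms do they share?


Query terms: ['a', 'bee', 'big', 'bird', 'fish', 'fox', 'on', 'rat', 'rock', 'tree']
Document terms: ['a', 'leaf', 'mat', 'rock']
Common terms: ['a', 'rock']
Overlap count = 2

2


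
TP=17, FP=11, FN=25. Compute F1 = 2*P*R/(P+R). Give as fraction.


F1 = 2 * P * R / (P + R)
P = TP/(TP+FP) = 17/28 = 17/28
R = TP/(TP+FN) = 17/42 = 17/42
2 * P * R = 2 * 17/28 * 17/42 = 289/588
P + R = 17/28 + 17/42 = 85/84
F1 = 289/588 / 85/84 = 17/35

17/35


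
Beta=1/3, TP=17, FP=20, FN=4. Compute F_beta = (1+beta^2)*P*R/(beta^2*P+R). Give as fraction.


P = TP/(TP+FP) = 17/37 = 17/37
R = TP/(TP+FN) = 17/21 = 17/21
beta^2 = 1/3^2 = 1/9
(1 + beta^2) = 10/9
Numerator = (1+beta^2)*P*R = 2890/6993
Denominator = beta^2*P + R = 17/333 + 17/21 = 2006/2331
F_beta = 85/177

85/177


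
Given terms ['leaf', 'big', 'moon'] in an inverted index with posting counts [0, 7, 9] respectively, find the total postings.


Summing posting list sizes:
'leaf': 0 postings
'big': 7 postings
'moon': 9 postings
Total = 0 + 7 + 9 = 16

16


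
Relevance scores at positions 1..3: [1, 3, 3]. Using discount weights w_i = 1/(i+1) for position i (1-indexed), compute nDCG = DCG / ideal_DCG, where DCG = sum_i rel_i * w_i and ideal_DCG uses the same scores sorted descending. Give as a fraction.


Position discount weights w_i = 1/(i+1) for i=1..3:
Weights = [1/2, 1/3, 1/4]
Actual relevance: [1, 3, 3]
DCG = 1/2 + 3/3 + 3/4 = 9/4
Ideal relevance (sorted desc): [3, 3, 1]
Ideal DCG = 3/2 + 3/3 + 1/4 = 11/4
nDCG = DCG / ideal_DCG = 9/4 / 11/4 = 9/11

9/11


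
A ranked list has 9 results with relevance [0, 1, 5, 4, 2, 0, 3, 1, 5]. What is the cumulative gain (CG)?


Cumulative Gain = sum of relevance scores
Position 1: rel=0, running sum=0
Position 2: rel=1, running sum=1
Position 3: rel=5, running sum=6
Position 4: rel=4, running sum=10
Position 5: rel=2, running sum=12
Position 6: rel=0, running sum=12
Position 7: rel=3, running sum=15
Position 8: rel=1, running sum=16
Position 9: rel=5, running sum=21
CG = 21

21


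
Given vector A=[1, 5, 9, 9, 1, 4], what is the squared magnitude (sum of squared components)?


|A|^2 = sum of squared components
A[0]^2 = 1^2 = 1
A[1]^2 = 5^2 = 25
A[2]^2 = 9^2 = 81
A[3]^2 = 9^2 = 81
A[4]^2 = 1^2 = 1
A[5]^2 = 4^2 = 16
Sum = 1 + 25 + 81 + 81 + 1 + 16 = 205

205


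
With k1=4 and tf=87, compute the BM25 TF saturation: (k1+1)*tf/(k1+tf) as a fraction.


BM25 TF component = (k1+1)*tf / (k1+tf)
k1 = 4, tf = 87
Numerator = (4+1)*87 = 435
Denominator = 4 + 87 = 91
= 435/91 = 435/91

435/91


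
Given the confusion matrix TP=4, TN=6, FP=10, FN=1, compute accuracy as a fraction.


Accuracy = (TP + TN) / (TP + TN + FP + FN)
TP + TN = 4 + 6 = 10
Total = 4 + 6 + 10 + 1 = 21
Accuracy = 10 / 21 = 10/21

10/21


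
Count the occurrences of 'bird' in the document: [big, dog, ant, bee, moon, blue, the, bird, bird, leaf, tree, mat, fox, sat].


Document has 14 words
Scanning for 'bird':
Found at positions: [7, 8]
Count = 2

2


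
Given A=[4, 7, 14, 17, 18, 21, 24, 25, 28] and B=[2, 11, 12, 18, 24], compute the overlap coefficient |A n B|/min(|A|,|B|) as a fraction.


A intersect B = [18, 24]
|A intersect B| = 2
min(|A|, |B|) = min(9, 5) = 5
Overlap = 2 / 5 = 2/5

2/5


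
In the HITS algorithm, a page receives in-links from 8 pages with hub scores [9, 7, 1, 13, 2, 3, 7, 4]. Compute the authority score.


Authority = sum of hub scores of in-linkers
In-link 1: hub score = 9
In-link 2: hub score = 7
In-link 3: hub score = 1
In-link 4: hub score = 13
In-link 5: hub score = 2
In-link 6: hub score = 3
In-link 7: hub score = 7
In-link 8: hub score = 4
Authority = 9 + 7 + 1 + 13 + 2 + 3 + 7 + 4 = 46

46


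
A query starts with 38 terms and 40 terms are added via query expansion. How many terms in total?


Original terms: 38
Expansion terms: 40
Total = 38 + 40 = 78

78


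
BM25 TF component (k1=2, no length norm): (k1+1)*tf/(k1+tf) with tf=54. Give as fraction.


BM25 TF component = (k1+1)*tf / (k1+tf)
k1 = 2, tf = 54
Numerator = (2+1)*54 = 162
Denominator = 2 + 54 = 56
= 162/56 = 81/28

81/28


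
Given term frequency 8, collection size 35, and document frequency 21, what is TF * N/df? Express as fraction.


TF * (N/df)
= 8 * (35/21)
= 8 * 5/3
= 40/3

40/3


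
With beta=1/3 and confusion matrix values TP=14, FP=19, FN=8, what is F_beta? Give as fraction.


P = TP/(TP+FP) = 14/33 = 14/33
R = TP/(TP+FN) = 14/22 = 7/11
beta^2 = 1/3^2 = 1/9
(1 + beta^2) = 10/9
Numerator = (1+beta^2)*P*R = 980/3267
Denominator = beta^2*P + R = 14/297 + 7/11 = 203/297
F_beta = 140/319

140/319


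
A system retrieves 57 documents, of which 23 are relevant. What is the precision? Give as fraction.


Precision = relevant_retrieved / total_retrieved
= 23 / 57
= 23 / (23 + 34)
= 23/57

23/57


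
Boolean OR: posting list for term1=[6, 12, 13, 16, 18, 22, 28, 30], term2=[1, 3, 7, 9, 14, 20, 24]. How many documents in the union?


Boolean OR: find union of posting lists
term1 docs: [6, 12, 13, 16, 18, 22, 28, 30]
term2 docs: [1, 3, 7, 9, 14, 20, 24]
Union: [1, 3, 6, 7, 9, 12, 13, 14, 16, 18, 20, 22, 24, 28, 30]
|union| = 15

15


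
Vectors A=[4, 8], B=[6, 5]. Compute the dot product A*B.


Dot product = sum of element-wise products
A[0]*B[0] = 4*6 = 24
A[1]*B[1] = 8*5 = 40
Sum = 24 + 40 = 64

64


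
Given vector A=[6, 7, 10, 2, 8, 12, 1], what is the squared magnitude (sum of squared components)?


|A|^2 = sum of squared components
A[0]^2 = 6^2 = 36
A[1]^2 = 7^2 = 49
A[2]^2 = 10^2 = 100
A[3]^2 = 2^2 = 4
A[4]^2 = 8^2 = 64
A[5]^2 = 12^2 = 144
A[6]^2 = 1^2 = 1
Sum = 36 + 49 + 100 + 4 + 64 + 144 + 1 = 398

398


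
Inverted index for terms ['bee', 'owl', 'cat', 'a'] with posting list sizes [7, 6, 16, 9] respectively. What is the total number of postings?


Summing posting list sizes:
'bee': 7 postings
'owl': 6 postings
'cat': 16 postings
'a': 9 postings
Total = 7 + 6 + 16 + 9 = 38

38


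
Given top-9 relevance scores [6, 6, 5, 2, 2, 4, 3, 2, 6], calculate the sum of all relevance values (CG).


Cumulative Gain = sum of relevance scores
Position 1: rel=6, running sum=6
Position 2: rel=6, running sum=12
Position 3: rel=5, running sum=17
Position 4: rel=2, running sum=19
Position 5: rel=2, running sum=21
Position 6: rel=4, running sum=25
Position 7: rel=3, running sum=28
Position 8: rel=2, running sum=30
Position 9: rel=6, running sum=36
CG = 36

36


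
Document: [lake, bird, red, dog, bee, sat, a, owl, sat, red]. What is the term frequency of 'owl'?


Document has 10 words
Scanning for 'owl':
Found at positions: [7]
Count = 1

1


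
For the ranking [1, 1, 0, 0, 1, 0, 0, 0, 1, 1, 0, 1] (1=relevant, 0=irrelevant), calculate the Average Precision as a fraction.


Computing P@k for each relevant position:
Position 1: relevant, P@1 = 1/1 = 1
Position 2: relevant, P@2 = 2/2 = 1
Position 3: not relevant
Position 4: not relevant
Position 5: relevant, P@5 = 3/5 = 3/5
Position 6: not relevant
Position 7: not relevant
Position 8: not relevant
Position 9: relevant, P@9 = 4/9 = 4/9
Position 10: relevant, P@10 = 5/10 = 1/2
Position 11: not relevant
Position 12: relevant, P@12 = 6/12 = 1/2
Sum of P@k = 1 + 1 + 3/5 + 4/9 + 1/2 + 1/2 = 182/45
AP = 182/45 / 6 = 91/135

91/135


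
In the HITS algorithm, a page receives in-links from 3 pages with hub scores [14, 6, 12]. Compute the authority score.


Authority = sum of hub scores of in-linkers
In-link 1: hub score = 14
In-link 2: hub score = 6
In-link 3: hub score = 12
Authority = 14 + 6 + 12 = 32

32


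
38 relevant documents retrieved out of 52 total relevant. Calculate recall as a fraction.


Recall = retrieved_relevant / total_relevant
= 38 / 52
= 38 / (38 + 14)
= 19/26

19/26


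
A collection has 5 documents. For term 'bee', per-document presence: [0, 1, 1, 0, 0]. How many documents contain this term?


Checking each document for 'bee':
Doc 1: absent
Doc 2: present
Doc 3: present
Doc 4: absent
Doc 5: absent
df = sum of presences = 0 + 1 + 1 + 0 + 0 = 2

2


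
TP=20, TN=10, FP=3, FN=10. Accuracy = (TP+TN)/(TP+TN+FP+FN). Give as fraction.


Accuracy = (TP + TN) / (TP + TN + FP + FN)
TP + TN = 20 + 10 = 30
Total = 20 + 10 + 3 + 10 = 43
Accuracy = 30 / 43 = 30/43

30/43


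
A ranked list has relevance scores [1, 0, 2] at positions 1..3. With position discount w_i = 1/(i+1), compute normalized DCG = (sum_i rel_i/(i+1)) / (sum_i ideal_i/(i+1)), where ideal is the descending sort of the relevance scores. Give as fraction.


Position discount weights w_i = 1/(i+1) for i=1..3:
Weights = [1/2, 1/3, 1/4]
Actual relevance: [1, 0, 2]
DCG = 1/2 + 0/3 + 2/4 = 1
Ideal relevance (sorted desc): [2, 1, 0]
Ideal DCG = 2/2 + 1/3 + 0/4 = 4/3
nDCG = DCG / ideal_DCG = 1 / 4/3 = 3/4

3/4


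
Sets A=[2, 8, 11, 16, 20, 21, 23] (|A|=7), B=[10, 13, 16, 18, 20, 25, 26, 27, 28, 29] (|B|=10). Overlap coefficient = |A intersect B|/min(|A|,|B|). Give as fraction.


A intersect B = [16, 20]
|A intersect B| = 2
min(|A|, |B|) = min(7, 10) = 7
Overlap = 2 / 7 = 2/7

2/7


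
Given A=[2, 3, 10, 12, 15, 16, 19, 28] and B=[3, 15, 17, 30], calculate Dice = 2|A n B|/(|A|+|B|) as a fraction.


A intersect B = [3, 15]
|A intersect B| = 2
|A| = 8, |B| = 4
Dice = 2*2 / (8+4)
= 4 / 12 = 1/3

1/3


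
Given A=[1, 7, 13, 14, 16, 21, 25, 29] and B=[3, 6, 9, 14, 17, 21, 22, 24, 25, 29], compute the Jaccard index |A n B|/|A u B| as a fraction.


A intersect B = [14, 21, 25, 29]
|A intersect B| = 4
A union B = [1, 3, 6, 7, 9, 13, 14, 16, 17, 21, 22, 24, 25, 29]
|A union B| = 14
Jaccard = 4/14 = 2/7

2/7


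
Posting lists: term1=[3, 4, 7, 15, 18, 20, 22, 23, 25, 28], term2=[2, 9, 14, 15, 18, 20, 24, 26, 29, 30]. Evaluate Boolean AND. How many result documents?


Boolean AND: find intersection of posting lists
term1 docs: [3, 4, 7, 15, 18, 20, 22, 23, 25, 28]
term2 docs: [2, 9, 14, 15, 18, 20, 24, 26, 29, 30]
Intersection: [15, 18, 20]
|intersection| = 3

3


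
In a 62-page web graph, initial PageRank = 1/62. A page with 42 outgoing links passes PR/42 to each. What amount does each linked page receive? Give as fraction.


Initial PR = 1/62 = 1/62
Outlinks = 42
Contribution per link = PR / outlinks
= 1/62 / 42
= 1/2604

1/2604


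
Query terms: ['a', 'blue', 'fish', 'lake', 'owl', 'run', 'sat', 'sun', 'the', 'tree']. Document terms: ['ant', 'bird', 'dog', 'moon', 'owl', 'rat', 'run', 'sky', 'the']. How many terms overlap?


Query terms: ['a', 'blue', 'fish', 'lake', 'owl', 'run', 'sat', 'sun', 'the', 'tree']
Document terms: ['ant', 'bird', 'dog', 'moon', 'owl', 'rat', 'run', 'sky', 'the']
Common terms: ['owl', 'run', 'the']
Overlap count = 3

3


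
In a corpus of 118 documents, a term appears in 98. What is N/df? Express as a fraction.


IDF ratio = N / df
= 118 / 98
= 59/49

59/49


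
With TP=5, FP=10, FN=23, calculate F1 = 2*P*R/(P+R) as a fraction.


F1 = 2 * P * R / (P + R)
P = TP/(TP+FP) = 5/15 = 1/3
R = TP/(TP+FN) = 5/28 = 5/28
2 * P * R = 2 * 1/3 * 5/28 = 5/42
P + R = 1/3 + 5/28 = 43/84
F1 = 5/42 / 43/84 = 10/43

10/43


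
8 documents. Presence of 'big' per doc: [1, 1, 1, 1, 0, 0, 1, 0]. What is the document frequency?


Checking each document for 'big':
Doc 1: present
Doc 2: present
Doc 3: present
Doc 4: present
Doc 5: absent
Doc 6: absent
Doc 7: present
Doc 8: absent
df = sum of presences = 1 + 1 + 1 + 1 + 0 + 0 + 1 + 0 = 5

5


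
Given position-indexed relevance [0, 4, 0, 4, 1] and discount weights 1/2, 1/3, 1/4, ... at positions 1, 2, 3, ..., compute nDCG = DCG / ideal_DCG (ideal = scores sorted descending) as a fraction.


Position discount weights w_i = 1/(i+1) for i=1..5:
Weights = [1/2, 1/3, 1/4, 1/5, 1/6]
Actual relevance: [0, 4, 0, 4, 1]
DCG = 0/2 + 4/3 + 0/4 + 4/5 + 1/6 = 23/10
Ideal relevance (sorted desc): [4, 4, 1, 0, 0]
Ideal DCG = 4/2 + 4/3 + 1/4 + 0/5 + 0/6 = 43/12
nDCG = DCG / ideal_DCG = 23/10 / 43/12 = 138/215

138/215


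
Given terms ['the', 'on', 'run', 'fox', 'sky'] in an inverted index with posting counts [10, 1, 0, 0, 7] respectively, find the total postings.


Summing posting list sizes:
'the': 10 postings
'on': 1 postings
'run': 0 postings
'fox': 0 postings
'sky': 7 postings
Total = 10 + 1 + 0 + 0 + 7 = 18

18


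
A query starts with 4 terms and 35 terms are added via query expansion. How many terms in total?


Original terms: 4
Expansion terms: 35
Total = 4 + 35 = 39

39


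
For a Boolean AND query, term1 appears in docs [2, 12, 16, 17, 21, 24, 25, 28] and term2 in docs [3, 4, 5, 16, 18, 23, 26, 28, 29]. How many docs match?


Boolean AND: find intersection of posting lists
term1 docs: [2, 12, 16, 17, 21, 24, 25, 28]
term2 docs: [3, 4, 5, 16, 18, 23, 26, 28, 29]
Intersection: [16, 28]
|intersection| = 2

2


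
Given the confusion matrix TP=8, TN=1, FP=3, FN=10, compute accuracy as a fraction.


Accuracy = (TP + TN) / (TP + TN + FP + FN)
TP + TN = 8 + 1 = 9
Total = 8 + 1 + 3 + 10 = 22
Accuracy = 9 / 22 = 9/22

9/22


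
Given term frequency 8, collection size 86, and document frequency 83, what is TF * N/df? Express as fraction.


TF * (N/df)
= 8 * (86/83)
= 8 * 86/83
= 688/83

688/83


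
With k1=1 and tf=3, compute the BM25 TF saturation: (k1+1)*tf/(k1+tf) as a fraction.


BM25 TF component = (k1+1)*tf / (k1+tf)
k1 = 1, tf = 3
Numerator = (1+1)*3 = 6
Denominator = 1 + 3 = 4
= 6/4 = 3/2

3/2


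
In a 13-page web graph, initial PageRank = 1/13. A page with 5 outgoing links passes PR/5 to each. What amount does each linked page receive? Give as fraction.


Initial PR = 1/13 = 1/13
Outlinks = 5
Contribution per link = PR / outlinks
= 1/13 / 5
= 1/65

1/65


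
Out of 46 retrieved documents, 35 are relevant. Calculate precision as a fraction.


Precision = relevant_retrieved / total_retrieved
= 35 / 46
= 35 / (35 + 11)
= 35/46

35/46


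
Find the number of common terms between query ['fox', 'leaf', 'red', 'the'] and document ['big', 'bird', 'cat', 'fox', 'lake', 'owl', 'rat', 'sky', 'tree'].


Query terms: ['fox', 'leaf', 'red', 'the']
Document terms: ['big', 'bird', 'cat', 'fox', 'lake', 'owl', 'rat', 'sky', 'tree']
Common terms: ['fox']
Overlap count = 1

1


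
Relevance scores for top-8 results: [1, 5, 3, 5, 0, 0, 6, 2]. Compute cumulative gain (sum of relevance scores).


Cumulative Gain = sum of relevance scores
Position 1: rel=1, running sum=1
Position 2: rel=5, running sum=6
Position 3: rel=3, running sum=9
Position 4: rel=5, running sum=14
Position 5: rel=0, running sum=14
Position 6: rel=0, running sum=14
Position 7: rel=6, running sum=20
Position 8: rel=2, running sum=22
CG = 22

22


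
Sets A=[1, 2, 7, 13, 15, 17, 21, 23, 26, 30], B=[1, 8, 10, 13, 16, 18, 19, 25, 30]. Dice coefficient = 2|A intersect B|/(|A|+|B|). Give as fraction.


A intersect B = [1, 13, 30]
|A intersect B| = 3
|A| = 10, |B| = 9
Dice = 2*3 / (10+9)
= 6 / 19 = 6/19

6/19


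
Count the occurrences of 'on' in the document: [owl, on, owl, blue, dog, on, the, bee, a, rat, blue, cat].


Document has 12 words
Scanning for 'on':
Found at positions: [1, 5]
Count = 2

2


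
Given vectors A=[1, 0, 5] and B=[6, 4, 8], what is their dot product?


Dot product = sum of element-wise products
A[0]*B[0] = 1*6 = 6
A[1]*B[1] = 0*4 = 0
A[2]*B[2] = 5*8 = 40
Sum = 6 + 0 + 40 = 46

46


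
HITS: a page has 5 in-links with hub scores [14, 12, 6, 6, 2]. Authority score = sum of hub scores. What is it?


Authority = sum of hub scores of in-linkers
In-link 1: hub score = 14
In-link 2: hub score = 12
In-link 3: hub score = 6
In-link 4: hub score = 6
In-link 5: hub score = 2
Authority = 14 + 12 + 6 + 6 + 2 = 40

40


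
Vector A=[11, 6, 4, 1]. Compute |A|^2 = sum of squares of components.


|A|^2 = sum of squared components
A[0]^2 = 11^2 = 121
A[1]^2 = 6^2 = 36
A[2]^2 = 4^2 = 16
A[3]^2 = 1^2 = 1
Sum = 121 + 36 + 16 + 1 = 174

174


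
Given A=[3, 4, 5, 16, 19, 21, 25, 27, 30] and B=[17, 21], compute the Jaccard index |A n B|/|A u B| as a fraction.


A intersect B = [21]
|A intersect B| = 1
A union B = [3, 4, 5, 16, 17, 19, 21, 25, 27, 30]
|A union B| = 10
Jaccard = 1/10 = 1/10

1/10


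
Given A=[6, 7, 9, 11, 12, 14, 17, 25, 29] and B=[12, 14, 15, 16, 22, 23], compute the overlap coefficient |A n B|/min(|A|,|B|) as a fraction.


A intersect B = [12, 14]
|A intersect B| = 2
min(|A|, |B|) = min(9, 6) = 6
Overlap = 2 / 6 = 1/3

1/3


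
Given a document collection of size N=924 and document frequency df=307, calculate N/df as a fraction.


IDF ratio = N / df
= 924 / 307
= 924/307

924/307


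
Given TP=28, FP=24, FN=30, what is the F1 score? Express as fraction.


F1 = 2 * P * R / (P + R)
P = TP/(TP+FP) = 28/52 = 7/13
R = TP/(TP+FN) = 28/58 = 14/29
2 * P * R = 2 * 7/13 * 14/29 = 196/377
P + R = 7/13 + 14/29 = 385/377
F1 = 196/377 / 385/377 = 28/55

28/55


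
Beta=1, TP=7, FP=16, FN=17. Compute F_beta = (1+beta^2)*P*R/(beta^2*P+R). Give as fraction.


P = TP/(TP+FP) = 7/23 = 7/23
R = TP/(TP+FN) = 7/24 = 7/24
beta^2 = 1^2 = 1
(1 + beta^2) = 2
Numerator = (1+beta^2)*P*R = 49/276
Denominator = beta^2*P + R = 7/23 + 7/24 = 329/552
F_beta = 14/47

14/47


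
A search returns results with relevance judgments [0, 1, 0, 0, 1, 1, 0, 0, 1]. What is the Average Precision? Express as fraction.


Computing P@k for each relevant position:
Position 1: not relevant
Position 2: relevant, P@2 = 1/2 = 1/2
Position 3: not relevant
Position 4: not relevant
Position 5: relevant, P@5 = 2/5 = 2/5
Position 6: relevant, P@6 = 3/6 = 1/2
Position 7: not relevant
Position 8: not relevant
Position 9: relevant, P@9 = 4/9 = 4/9
Sum of P@k = 1/2 + 2/5 + 1/2 + 4/9 = 83/45
AP = 83/45 / 4 = 83/180

83/180


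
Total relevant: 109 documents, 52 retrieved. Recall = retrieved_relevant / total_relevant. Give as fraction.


Recall = retrieved_relevant / total_relevant
= 52 / 109
= 52 / (52 + 57)
= 52/109

52/109


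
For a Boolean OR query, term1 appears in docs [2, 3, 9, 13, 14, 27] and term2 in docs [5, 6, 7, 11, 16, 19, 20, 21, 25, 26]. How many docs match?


Boolean OR: find union of posting lists
term1 docs: [2, 3, 9, 13, 14, 27]
term2 docs: [5, 6, 7, 11, 16, 19, 20, 21, 25, 26]
Union: [2, 3, 5, 6, 7, 9, 11, 13, 14, 16, 19, 20, 21, 25, 26, 27]
|union| = 16

16


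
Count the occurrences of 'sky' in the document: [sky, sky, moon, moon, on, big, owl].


Document has 7 words
Scanning for 'sky':
Found at positions: [0, 1]
Count = 2

2


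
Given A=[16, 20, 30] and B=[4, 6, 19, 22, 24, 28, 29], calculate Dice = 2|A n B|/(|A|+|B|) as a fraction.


A intersect B = []
|A intersect B| = 0
|A| = 3, |B| = 7
Dice = 2*0 / (3+7)
= 0 / 10 = 0

0


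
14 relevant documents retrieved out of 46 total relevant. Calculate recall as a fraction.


Recall = retrieved_relevant / total_relevant
= 14 / 46
= 14 / (14 + 32)
= 7/23

7/23


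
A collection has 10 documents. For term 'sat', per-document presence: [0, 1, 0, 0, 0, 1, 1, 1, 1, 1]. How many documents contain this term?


Checking each document for 'sat':
Doc 1: absent
Doc 2: present
Doc 3: absent
Doc 4: absent
Doc 5: absent
Doc 6: present
Doc 7: present
Doc 8: present
Doc 9: present
Doc 10: present
df = sum of presences = 0 + 1 + 0 + 0 + 0 + 1 + 1 + 1 + 1 + 1 = 6

6


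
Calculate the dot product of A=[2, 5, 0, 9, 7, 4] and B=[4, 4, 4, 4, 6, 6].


Dot product = sum of element-wise products
A[0]*B[0] = 2*4 = 8
A[1]*B[1] = 5*4 = 20
A[2]*B[2] = 0*4 = 0
A[3]*B[3] = 9*4 = 36
A[4]*B[4] = 7*6 = 42
A[5]*B[5] = 4*6 = 24
Sum = 8 + 20 + 0 + 36 + 42 + 24 = 130

130


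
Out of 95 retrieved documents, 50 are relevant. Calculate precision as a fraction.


Precision = relevant_retrieved / total_retrieved
= 50 / 95
= 50 / (50 + 45)
= 10/19

10/19


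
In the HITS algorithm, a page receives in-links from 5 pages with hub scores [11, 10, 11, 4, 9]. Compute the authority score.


Authority = sum of hub scores of in-linkers
In-link 1: hub score = 11
In-link 2: hub score = 10
In-link 3: hub score = 11
In-link 4: hub score = 4
In-link 5: hub score = 9
Authority = 11 + 10 + 11 + 4 + 9 = 45

45


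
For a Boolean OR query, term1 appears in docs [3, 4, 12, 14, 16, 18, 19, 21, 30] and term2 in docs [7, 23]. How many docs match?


Boolean OR: find union of posting lists
term1 docs: [3, 4, 12, 14, 16, 18, 19, 21, 30]
term2 docs: [7, 23]
Union: [3, 4, 7, 12, 14, 16, 18, 19, 21, 23, 30]
|union| = 11

11


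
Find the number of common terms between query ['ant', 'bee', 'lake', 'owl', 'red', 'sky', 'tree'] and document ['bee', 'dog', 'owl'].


Query terms: ['ant', 'bee', 'lake', 'owl', 'red', 'sky', 'tree']
Document terms: ['bee', 'dog', 'owl']
Common terms: ['bee', 'owl']
Overlap count = 2

2


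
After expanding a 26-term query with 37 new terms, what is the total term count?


Original terms: 26
Expansion terms: 37
Total = 26 + 37 = 63

63


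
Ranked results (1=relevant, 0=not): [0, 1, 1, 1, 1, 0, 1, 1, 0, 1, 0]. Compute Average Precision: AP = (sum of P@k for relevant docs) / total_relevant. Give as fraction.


Computing P@k for each relevant position:
Position 1: not relevant
Position 2: relevant, P@2 = 1/2 = 1/2
Position 3: relevant, P@3 = 2/3 = 2/3
Position 4: relevant, P@4 = 3/4 = 3/4
Position 5: relevant, P@5 = 4/5 = 4/5
Position 6: not relevant
Position 7: relevant, P@7 = 5/7 = 5/7
Position 8: relevant, P@8 = 6/8 = 3/4
Position 9: not relevant
Position 10: relevant, P@10 = 7/10 = 7/10
Position 11: not relevant
Sum of P@k = 1/2 + 2/3 + 3/4 + 4/5 + 5/7 + 3/4 + 7/10 = 205/42
AP = 205/42 / 7 = 205/294

205/294


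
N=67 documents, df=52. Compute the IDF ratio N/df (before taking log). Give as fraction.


IDF ratio = N / df
= 67 / 52
= 67/52

67/52


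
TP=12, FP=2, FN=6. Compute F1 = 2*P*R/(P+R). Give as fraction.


F1 = 2 * P * R / (P + R)
P = TP/(TP+FP) = 12/14 = 6/7
R = TP/(TP+FN) = 12/18 = 2/3
2 * P * R = 2 * 6/7 * 2/3 = 8/7
P + R = 6/7 + 2/3 = 32/21
F1 = 8/7 / 32/21 = 3/4

3/4


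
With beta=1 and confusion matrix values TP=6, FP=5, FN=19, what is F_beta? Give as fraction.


P = TP/(TP+FP) = 6/11 = 6/11
R = TP/(TP+FN) = 6/25 = 6/25
beta^2 = 1^2 = 1
(1 + beta^2) = 2
Numerator = (1+beta^2)*P*R = 72/275
Denominator = beta^2*P + R = 6/11 + 6/25 = 216/275
F_beta = 1/3

1/3


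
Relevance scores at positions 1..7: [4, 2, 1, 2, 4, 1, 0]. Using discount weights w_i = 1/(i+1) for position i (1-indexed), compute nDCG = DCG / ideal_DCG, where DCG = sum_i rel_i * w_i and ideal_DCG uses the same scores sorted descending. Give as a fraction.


Position discount weights w_i = 1/(i+1) for i=1..7:
Weights = [1/2, 1/3, 1/4, 1/5, 1/6, 1/7, 1/8]
Actual relevance: [4, 2, 1, 2, 4, 1, 0]
DCG = 4/2 + 2/3 + 1/4 + 2/5 + 4/6 + 1/7 + 0/8 = 1733/420
Ideal relevance (sorted desc): [4, 4, 2, 2, 1, 1, 0]
Ideal DCG = 4/2 + 4/3 + 2/4 + 2/5 + 1/6 + 1/7 + 0/8 = 159/35
nDCG = DCG / ideal_DCG = 1733/420 / 159/35 = 1733/1908

1733/1908


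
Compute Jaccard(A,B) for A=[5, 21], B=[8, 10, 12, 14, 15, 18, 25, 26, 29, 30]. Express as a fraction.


A intersect B = []
|A intersect B| = 0
A union B = [5, 8, 10, 12, 14, 15, 18, 21, 25, 26, 29, 30]
|A union B| = 12
Jaccard = 0/12 = 0

0


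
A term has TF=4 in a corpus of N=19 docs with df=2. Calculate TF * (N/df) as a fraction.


TF * (N/df)
= 4 * (19/2)
= 4 * 19/2
= 38

38


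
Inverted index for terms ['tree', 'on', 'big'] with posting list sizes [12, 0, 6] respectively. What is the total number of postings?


Summing posting list sizes:
'tree': 12 postings
'on': 0 postings
'big': 6 postings
Total = 12 + 0 + 6 = 18

18


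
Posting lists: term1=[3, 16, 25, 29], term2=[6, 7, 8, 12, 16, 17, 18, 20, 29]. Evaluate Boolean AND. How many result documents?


Boolean AND: find intersection of posting lists
term1 docs: [3, 16, 25, 29]
term2 docs: [6, 7, 8, 12, 16, 17, 18, 20, 29]
Intersection: [16, 29]
|intersection| = 2

2


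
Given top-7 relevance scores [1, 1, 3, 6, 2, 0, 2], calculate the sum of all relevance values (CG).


Cumulative Gain = sum of relevance scores
Position 1: rel=1, running sum=1
Position 2: rel=1, running sum=2
Position 3: rel=3, running sum=5
Position 4: rel=6, running sum=11
Position 5: rel=2, running sum=13
Position 6: rel=0, running sum=13
Position 7: rel=2, running sum=15
CG = 15

15


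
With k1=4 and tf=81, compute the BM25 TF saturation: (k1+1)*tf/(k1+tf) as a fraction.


BM25 TF component = (k1+1)*tf / (k1+tf)
k1 = 4, tf = 81
Numerator = (4+1)*81 = 405
Denominator = 4 + 81 = 85
= 405/85 = 81/17

81/17


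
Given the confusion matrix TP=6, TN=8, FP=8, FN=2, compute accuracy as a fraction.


Accuracy = (TP + TN) / (TP + TN + FP + FN)
TP + TN = 6 + 8 = 14
Total = 6 + 8 + 8 + 2 = 24
Accuracy = 14 / 24 = 7/12

7/12


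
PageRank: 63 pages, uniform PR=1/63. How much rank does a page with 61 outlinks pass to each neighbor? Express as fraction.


Initial PR = 1/63 = 1/63
Outlinks = 61
Contribution per link = PR / outlinks
= 1/63 / 61
= 1/3843

1/3843


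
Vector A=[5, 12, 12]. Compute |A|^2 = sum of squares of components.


|A|^2 = sum of squared components
A[0]^2 = 5^2 = 25
A[1]^2 = 12^2 = 144
A[2]^2 = 12^2 = 144
Sum = 25 + 144 + 144 = 313

313


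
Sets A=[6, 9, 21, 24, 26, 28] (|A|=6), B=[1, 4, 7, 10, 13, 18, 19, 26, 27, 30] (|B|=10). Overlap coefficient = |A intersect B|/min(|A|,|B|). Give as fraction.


A intersect B = [26]
|A intersect B| = 1
min(|A|, |B|) = min(6, 10) = 6
Overlap = 1 / 6 = 1/6

1/6


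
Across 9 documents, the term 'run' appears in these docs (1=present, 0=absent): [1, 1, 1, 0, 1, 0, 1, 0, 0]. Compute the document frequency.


Checking each document for 'run':
Doc 1: present
Doc 2: present
Doc 3: present
Doc 4: absent
Doc 5: present
Doc 6: absent
Doc 7: present
Doc 8: absent
Doc 9: absent
df = sum of presences = 1 + 1 + 1 + 0 + 1 + 0 + 1 + 0 + 0 = 5

5


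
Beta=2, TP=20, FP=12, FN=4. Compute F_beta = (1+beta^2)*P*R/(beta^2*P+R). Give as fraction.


P = TP/(TP+FP) = 20/32 = 5/8
R = TP/(TP+FN) = 20/24 = 5/6
beta^2 = 2^2 = 4
(1 + beta^2) = 5
Numerator = (1+beta^2)*P*R = 125/48
Denominator = beta^2*P + R = 5/2 + 5/6 = 10/3
F_beta = 25/32

25/32


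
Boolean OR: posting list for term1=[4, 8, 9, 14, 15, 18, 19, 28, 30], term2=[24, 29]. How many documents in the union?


Boolean OR: find union of posting lists
term1 docs: [4, 8, 9, 14, 15, 18, 19, 28, 30]
term2 docs: [24, 29]
Union: [4, 8, 9, 14, 15, 18, 19, 24, 28, 29, 30]
|union| = 11

11


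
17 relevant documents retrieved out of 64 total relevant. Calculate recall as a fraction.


Recall = retrieved_relevant / total_relevant
= 17 / 64
= 17 / (17 + 47)
= 17/64

17/64


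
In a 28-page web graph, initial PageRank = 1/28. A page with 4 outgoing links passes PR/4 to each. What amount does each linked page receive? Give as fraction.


Initial PR = 1/28 = 1/28
Outlinks = 4
Contribution per link = PR / outlinks
= 1/28 / 4
= 1/112

1/112


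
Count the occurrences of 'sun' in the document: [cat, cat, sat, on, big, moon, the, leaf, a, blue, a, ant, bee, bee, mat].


Document has 15 words
Scanning for 'sun':
Term not found in document
Count = 0

0


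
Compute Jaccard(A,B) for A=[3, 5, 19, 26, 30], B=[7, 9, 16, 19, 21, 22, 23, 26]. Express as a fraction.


A intersect B = [19, 26]
|A intersect B| = 2
A union B = [3, 5, 7, 9, 16, 19, 21, 22, 23, 26, 30]
|A union B| = 11
Jaccard = 2/11 = 2/11

2/11


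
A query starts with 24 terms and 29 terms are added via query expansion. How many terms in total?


Original terms: 24
Expansion terms: 29
Total = 24 + 29 = 53

53


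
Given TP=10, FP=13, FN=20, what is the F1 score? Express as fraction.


F1 = 2 * P * R / (P + R)
P = TP/(TP+FP) = 10/23 = 10/23
R = TP/(TP+FN) = 10/30 = 1/3
2 * P * R = 2 * 10/23 * 1/3 = 20/69
P + R = 10/23 + 1/3 = 53/69
F1 = 20/69 / 53/69 = 20/53

20/53


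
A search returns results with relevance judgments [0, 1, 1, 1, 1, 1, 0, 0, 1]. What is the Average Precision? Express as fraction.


Computing P@k for each relevant position:
Position 1: not relevant
Position 2: relevant, P@2 = 1/2 = 1/2
Position 3: relevant, P@3 = 2/3 = 2/3
Position 4: relevant, P@4 = 3/4 = 3/4
Position 5: relevant, P@5 = 4/5 = 4/5
Position 6: relevant, P@6 = 5/6 = 5/6
Position 7: not relevant
Position 8: not relevant
Position 9: relevant, P@9 = 6/9 = 2/3
Sum of P@k = 1/2 + 2/3 + 3/4 + 4/5 + 5/6 + 2/3 = 253/60
AP = 253/60 / 6 = 253/360

253/360


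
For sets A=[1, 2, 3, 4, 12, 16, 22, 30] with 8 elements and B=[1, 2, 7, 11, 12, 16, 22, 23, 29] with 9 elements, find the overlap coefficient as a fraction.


A intersect B = [1, 2, 12, 16, 22]
|A intersect B| = 5
min(|A|, |B|) = min(8, 9) = 8
Overlap = 5 / 8 = 5/8

5/8


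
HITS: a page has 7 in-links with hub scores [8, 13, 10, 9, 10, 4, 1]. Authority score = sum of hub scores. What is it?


Authority = sum of hub scores of in-linkers
In-link 1: hub score = 8
In-link 2: hub score = 13
In-link 3: hub score = 10
In-link 4: hub score = 9
In-link 5: hub score = 10
In-link 6: hub score = 4
In-link 7: hub score = 1
Authority = 8 + 13 + 10 + 9 + 10 + 4 + 1 = 55

55


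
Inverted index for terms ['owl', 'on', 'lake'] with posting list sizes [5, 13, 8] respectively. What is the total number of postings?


Summing posting list sizes:
'owl': 5 postings
'on': 13 postings
'lake': 8 postings
Total = 5 + 13 + 8 = 26

26


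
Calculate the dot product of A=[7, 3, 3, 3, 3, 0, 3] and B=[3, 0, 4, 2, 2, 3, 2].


Dot product = sum of element-wise products
A[0]*B[0] = 7*3 = 21
A[1]*B[1] = 3*0 = 0
A[2]*B[2] = 3*4 = 12
A[3]*B[3] = 3*2 = 6
A[4]*B[4] = 3*2 = 6
A[5]*B[5] = 0*3 = 0
A[6]*B[6] = 3*2 = 6
Sum = 21 + 0 + 12 + 6 + 6 + 0 + 6 = 51

51


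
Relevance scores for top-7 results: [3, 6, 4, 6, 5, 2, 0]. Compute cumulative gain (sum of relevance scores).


Cumulative Gain = sum of relevance scores
Position 1: rel=3, running sum=3
Position 2: rel=6, running sum=9
Position 3: rel=4, running sum=13
Position 4: rel=6, running sum=19
Position 5: rel=5, running sum=24
Position 6: rel=2, running sum=26
Position 7: rel=0, running sum=26
CG = 26

26


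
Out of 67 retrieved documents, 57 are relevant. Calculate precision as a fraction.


Precision = relevant_retrieved / total_retrieved
= 57 / 67
= 57 / (57 + 10)
= 57/67

57/67


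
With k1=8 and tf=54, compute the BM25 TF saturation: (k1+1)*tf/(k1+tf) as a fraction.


BM25 TF component = (k1+1)*tf / (k1+tf)
k1 = 8, tf = 54
Numerator = (8+1)*54 = 486
Denominator = 8 + 54 = 62
= 486/62 = 243/31

243/31


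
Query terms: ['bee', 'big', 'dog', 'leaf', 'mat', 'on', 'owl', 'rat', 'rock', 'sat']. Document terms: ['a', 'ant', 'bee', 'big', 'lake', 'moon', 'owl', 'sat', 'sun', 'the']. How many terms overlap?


Query terms: ['bee', 'big', 'dog', 'leaf', 'mat', 'on', 'owl', 'rat', 'rock', 'sat']
Document terms: ['a', 'ant', 'bee', 'big', 'lake', 'moon', 'owl', 'sat', 'sun', 'the']
Common terms: ['bee', 'big', 'owl', 'sat']
Overlap count = 4

4


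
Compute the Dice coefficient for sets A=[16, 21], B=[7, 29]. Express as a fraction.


A intersect B = []
|A intersect B| = 0
|A| = 2, |B| = 2
Dice = 2*0 / (2+2)
= 0 / 4 = 0

0


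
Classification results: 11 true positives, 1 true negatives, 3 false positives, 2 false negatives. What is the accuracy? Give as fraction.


Accuracy = (TP + TN) / (TP + TN + FP + FN)
TP + TN = 11 + 1 = 12
Total = 11 + 1 + 3 + 2 = 17
Accuracy = 12 / 17 = 12/17

12/17


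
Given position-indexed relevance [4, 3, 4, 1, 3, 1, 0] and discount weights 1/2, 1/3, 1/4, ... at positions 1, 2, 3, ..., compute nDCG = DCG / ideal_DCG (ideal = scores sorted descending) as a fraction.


Position discount weights w_i = 1/(i+1) for i=1..7:
Weights = [1/2, 1/3, 1/4, 1/5, 1/6, 1/7, 1/8]
Actual relevance: [4, 3, 4, 1, 3, 1, 0]
DCG = 4/2 + 3/3 + 4/4 + 1/5 + 3/6 + 1/7 + 0/8 = 339/70
Ideal relevance (sorted desc): [4, 4, 3, 3, 1, 1, 0]
Ideal DCG = 4/2 + 4/3 + 3/4 + 3/5 + 1/6 + 1/7 + 0/8 = 699/140
nDCG = DCG / ideal_DCG = 339/70 / 699/140 = 226/233

226/233


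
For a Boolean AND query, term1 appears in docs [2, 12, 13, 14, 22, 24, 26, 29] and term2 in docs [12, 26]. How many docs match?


Boolean AND: find intersection of posting lists
term1 docs: [2, 12, 13, 14, 22, 24, 26, 29]
term2 docs: [12, 26]
Intersection: [12, 26]
|intersection| = 2

2


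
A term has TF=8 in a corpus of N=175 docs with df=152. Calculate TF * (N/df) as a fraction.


TF * (N/df)
= 8 * (175/152)
= 8 * 175/152
= 175/19

175/19


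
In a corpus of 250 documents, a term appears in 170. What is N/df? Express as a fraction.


IDF ratio = N / df
= 250 / 170
= 25/17

25/17


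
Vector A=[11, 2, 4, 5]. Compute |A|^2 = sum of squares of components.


|A|^2 = sum of squared components
A[0]^2 = 11^2 = 121
A[1]^2 = 2^2 = 4
A[2]^2 = 4^2 = 16
A[3]^2 = 5^2 = 25
Sum = 121 + 4 + 16 + 25 = 166

166


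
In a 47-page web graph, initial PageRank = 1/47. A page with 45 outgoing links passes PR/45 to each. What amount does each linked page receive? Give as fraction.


Initial PR = 1/47 = 1/47
Outlinks = 45
Contribution per link = PR / outlinks
= 1/47 / 45
= 1/2115

1/2115


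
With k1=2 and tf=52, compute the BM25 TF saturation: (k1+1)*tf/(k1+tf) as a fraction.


BM25 TF component = (k1+1)*tf / (k1+tf)
k1 = 2, tf = 52
Numerator = (2+1)*52 = 156
Denominator = 2 + 52 = 54
= 156/54 = 26/9

26/9


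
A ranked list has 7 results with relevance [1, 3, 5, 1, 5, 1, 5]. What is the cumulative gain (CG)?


Cumulative Gain = sum of relevance scores
Position 1: rel=1, running sum=1
Position 2: rel=3, running sum=4
Position 3: rel=5, running sum=9
Position 4: rel=1, running sum=10
Position 5: rel=5, running sum=15
Position 6: rel=1, running sum=16
Position 7: rel=5, running sum=21
CG = 21

21


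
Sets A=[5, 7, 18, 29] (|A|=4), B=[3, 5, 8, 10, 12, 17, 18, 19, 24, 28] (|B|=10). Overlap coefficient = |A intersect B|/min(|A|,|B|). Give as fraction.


A intersect B = [5, 18]
|A intersect B| = 2
min(|A|, |B|) = min(4, 10) = 4
Overlap = 2 / 4 = 1/2

1/2


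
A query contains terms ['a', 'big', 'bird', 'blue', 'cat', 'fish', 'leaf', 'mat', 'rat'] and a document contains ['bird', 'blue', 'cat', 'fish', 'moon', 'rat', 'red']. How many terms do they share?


Query terms: ['a', 'big', 'bird', 'blue', 'cat', 'fish', 'leaf', 'mat', 'rat']
Document terms: ['bird', 'blue', 'cat', 'fish', 'moon', 'rat', 'red']
Common terms: ['bird', 'blue', 'cat', 'fish', 'rat']
Overlap count = 5

5


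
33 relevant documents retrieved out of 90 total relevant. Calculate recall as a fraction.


Recall = retrieved_relevant / total_relevant
= 33 / 90
= 33 / (33 + 57)
= 11/30

11/30


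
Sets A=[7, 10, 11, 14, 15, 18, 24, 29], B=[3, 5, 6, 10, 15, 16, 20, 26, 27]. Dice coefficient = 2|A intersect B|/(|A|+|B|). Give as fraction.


A intersect B = [10, 15]
|A intersect B| = 2
|A| = 8, |B| = 9
Dice = 2*2 / (8+9)
= 4 / 17 = 4/17

4/17


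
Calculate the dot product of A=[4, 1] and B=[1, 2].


Dot product = sum of element-wise products
A[0]*B[0] = 4*1 = 4
A[1]*B[1] = 1*2 = 2
Sum = 4 + 2 = 6

6


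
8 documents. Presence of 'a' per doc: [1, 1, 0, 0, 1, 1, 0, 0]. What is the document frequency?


Checking each document for 'a':
Doc 1: present
Doc 2: present
Doc 3: absent
Doc 4: absent
Doc 5: present
Doc 6: present
Doc 7: absent
Doc 8: absent
df = sum of presences = 1 + 1 + 0 + 0 + 1 + 1 + 0 + 0 = 4

4


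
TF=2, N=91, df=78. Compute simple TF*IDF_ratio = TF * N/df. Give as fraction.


TF * (N/df)
= 2 * (91/78)
= 2 * 7/6
= 7/3

7/3


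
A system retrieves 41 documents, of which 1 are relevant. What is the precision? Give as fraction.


Precision = relevant_retrieved / total_retrieved
= 1 / 41
= 1 / (1 + 40)
= 1/41

1/41


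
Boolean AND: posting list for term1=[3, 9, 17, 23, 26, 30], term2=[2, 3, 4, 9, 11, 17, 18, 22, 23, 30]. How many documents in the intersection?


Boolean AND: find intersection of posting lists
term1 docs: [3, 9, 17, 23, 26, 30]
term2 docs: [2, 3, 4, 9, 11, 17, 18, 22, 23, 30]
Intersection: [3, 9, 17, 23, 30]
|intersection| = 5

5


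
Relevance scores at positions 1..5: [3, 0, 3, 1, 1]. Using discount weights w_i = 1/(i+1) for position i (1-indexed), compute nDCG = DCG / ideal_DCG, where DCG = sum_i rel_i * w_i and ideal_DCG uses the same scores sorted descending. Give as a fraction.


Position discount weights w_i = 1/(i+1) for i=1..5:
Weights = [1/2, 1/3, 1/4, 1/5, 1/6]
Actual relevance: [3, 0, 3, 1, 1]
DCG = 3/2 + 0/3 + 3/4 + 1/5 + 1/6 = 157/60
Ideal relevance (sorted desc): [3, 3, 1, 1, 0]
Ideal DCG = 3/2 + 3/3 + 1/4 + 1/5 + 0/6 = 59/20
nDCG = DCG / ideal_DCG = 157/60 / 59/20 = 157/177

157/177


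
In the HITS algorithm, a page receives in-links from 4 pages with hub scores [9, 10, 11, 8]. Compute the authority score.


Authority = sum of hub scores of in-linkers
In-link 1: hub score = 9
In-link 2: hub score = 10
In-link 3: hub score = 11
In-link 4: hub score = 8
Authority = 9 + 10 + 11 + 8 = 38

38


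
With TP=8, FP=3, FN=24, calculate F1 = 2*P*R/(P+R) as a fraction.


F1 = 2 * P * R / (P + R)
P = TP/(TP+FP) = 8/11 = 8/11
R = TP/(TP+FN) = 8/32 = 1/4
2 * P * R = 2 * 8/11 * 1/4 = 4/11
P + R = 8/11 + 1/4 = 43/44
F1 = 4/11 / 43/44 = 16/43

16/43


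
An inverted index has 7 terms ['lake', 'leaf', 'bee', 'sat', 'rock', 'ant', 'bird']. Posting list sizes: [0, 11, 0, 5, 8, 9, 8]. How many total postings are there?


Summing posting list sizes:
'lake': 0 postings
'leaf': 11 postings
'bee': 0 postings
'sat': 5 postings
'rock': 8 postings
'ant': 9 postings
'bird': 8 postings
Total = 0 + 11 + 0 + 5 + 8 + 9 + 8 = 41

41


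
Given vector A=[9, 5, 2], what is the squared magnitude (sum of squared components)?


|A|^2 = sum of squared components
A[0]^2 = 9^2 = 81
A[1]^2 = 5^2 = 25
A[2]^2 = 2^2 = 4
Sum = 81 + 25 + 4 = 110

110


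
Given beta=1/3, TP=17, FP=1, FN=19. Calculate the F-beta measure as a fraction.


P = TP/(TP+FP) = 17/18 = 17/18
R = TP/(TP+FN) = 17/36 = 17/36
beta^2 = 1/3^2 = 1/9
(1 + beta^2) = 10/9
Numerator = (1+beta^2)*P*R = 1445/2916
Denominator = beta^2*P + R = 17/162 + 17/36 = 187/324
F_beta = 85/99

85/99


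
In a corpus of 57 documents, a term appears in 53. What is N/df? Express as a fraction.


IDF ratio = N / df
= 57 / 53
= 57/53

57/53
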